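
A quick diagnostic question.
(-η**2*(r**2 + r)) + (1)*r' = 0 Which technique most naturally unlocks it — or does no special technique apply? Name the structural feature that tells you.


Technique: separation of variables — one side of the product carries the independent variable, the other the unknown — the textbook separation shape. A Bernoulli substitution applies to this equation as given; separation takes the same equation in its displayed form.


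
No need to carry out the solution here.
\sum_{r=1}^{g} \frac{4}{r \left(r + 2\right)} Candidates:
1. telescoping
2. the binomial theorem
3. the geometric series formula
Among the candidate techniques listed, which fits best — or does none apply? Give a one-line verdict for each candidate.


Technique: telescoping — the denominator's roots in \frac{4}{r \left(r + 2\right)} sit an integer apart: decomposition produces a self-cancelling chain.
- telescoping: applicable, and directly so.
- the binomial theorem: no binomial coefficients pair up with complementary powers here.
- the geometric series formula — no single multiplier carries one term to the next throughout the sum.


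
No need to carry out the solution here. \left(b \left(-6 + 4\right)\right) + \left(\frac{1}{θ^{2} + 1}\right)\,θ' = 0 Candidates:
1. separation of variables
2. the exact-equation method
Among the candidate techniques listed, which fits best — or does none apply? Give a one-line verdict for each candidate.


Diagnosis: separation of variables — separating collects all θ-dependence with the derivative and leaves all b-dependence opposite: variables separate.
- separation of variables — yes, a natural case for it.
- the exact-equation method: any potential here is of the trivial single-variable kind; the exact method earns its name only with genuine cross terms.


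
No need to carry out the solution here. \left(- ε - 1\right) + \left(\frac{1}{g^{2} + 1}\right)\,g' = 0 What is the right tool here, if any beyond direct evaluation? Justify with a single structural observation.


Diagnosis: separation of variables — all dependence on the two variables factors apart, the defining separable shape. The equation is exact as it stands too — a potential function exists — though separation reads the split structure directly.


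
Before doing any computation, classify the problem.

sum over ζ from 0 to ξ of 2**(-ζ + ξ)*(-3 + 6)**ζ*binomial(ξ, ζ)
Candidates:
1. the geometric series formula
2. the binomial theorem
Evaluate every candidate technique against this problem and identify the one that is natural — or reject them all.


Diagnosis: the binomial theorem — binomial coefficients against complementary powers of (-3 + 6) and 2: recognize the binomial expansion and resum.
- the geometric series formula: the term-to-term ratio drifts with the index — the one thing the geometric formula cannot absorb.
- the binomial theorem — yes — fits the structure here.


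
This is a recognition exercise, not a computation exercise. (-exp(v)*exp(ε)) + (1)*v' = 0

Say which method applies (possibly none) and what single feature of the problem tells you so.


Best approach: separation of variables — the derivative equals a pure function of ε (namely exp(ε)) times a pure function of v (namely exp(v)); divide and integrate each side.


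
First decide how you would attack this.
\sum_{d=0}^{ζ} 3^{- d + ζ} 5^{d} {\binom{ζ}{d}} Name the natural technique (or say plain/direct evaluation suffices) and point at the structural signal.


Technique: the binomial theorem — the summand is term d of a binomial expansion in 5 and 3; the whole sum is a single power.


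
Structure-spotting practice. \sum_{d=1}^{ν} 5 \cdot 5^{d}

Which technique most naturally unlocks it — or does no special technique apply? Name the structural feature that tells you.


Verdict: the geometric series formula — the ratio of consecutive terms is the constant 5, independent of the index — a geometric sum.


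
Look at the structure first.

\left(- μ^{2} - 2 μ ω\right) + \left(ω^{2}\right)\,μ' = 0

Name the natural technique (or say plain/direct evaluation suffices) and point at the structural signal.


Verdict: the homogeneous substitution — scaling ω and μ together leaves the slope fixed — it depends only on μ/ω, so substitute the ratio. This doubles as a Bernoulli equation in the unknown as written; the homogeneous route needs no setup at all.


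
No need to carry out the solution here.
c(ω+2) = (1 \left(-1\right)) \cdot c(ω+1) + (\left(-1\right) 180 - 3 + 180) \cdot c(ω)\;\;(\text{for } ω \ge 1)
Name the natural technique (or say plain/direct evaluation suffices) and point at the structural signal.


Verdict: the characteristic-root method — every coefficient is a fixed number and the forcing is zero — substitute r^ω and read off the root equation.


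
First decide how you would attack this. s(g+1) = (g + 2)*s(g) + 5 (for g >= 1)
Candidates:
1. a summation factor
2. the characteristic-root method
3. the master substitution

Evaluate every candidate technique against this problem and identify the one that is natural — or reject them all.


Diagnosis: a summation factor — normalize by the running product of g + 2: the left side becomes a difference, and differences sum.
- a summation factor: applies; the problem has the shape this method handles.
- the characteristic-root method: the coefficients change with the index, which the root method cannot absorb.
- the master substitution — with no divided-index recursive call, reindexing by powers of a base buys nothing.


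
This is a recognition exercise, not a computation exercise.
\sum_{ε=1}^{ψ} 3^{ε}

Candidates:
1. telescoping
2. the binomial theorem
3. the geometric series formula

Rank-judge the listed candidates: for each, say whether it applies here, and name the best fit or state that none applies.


Method: the geometric series formula — each term is 3 times the previous one, so the geometric-series formula applies directly.
- telescoping — as presented, consecutive terms share no shifted copy to cancel against — no rewrite is on display to change that.
- the binomial theorem: no binomial coefficients pair with matched powers.
- the geometric series formula: applicable, and directly so.


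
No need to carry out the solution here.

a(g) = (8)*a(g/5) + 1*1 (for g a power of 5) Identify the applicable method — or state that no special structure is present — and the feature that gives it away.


Best approach: the master substitution — the argument shrinks by the factor 5, so measure the index on a logarithmic scale and the recursion becomes a shift.


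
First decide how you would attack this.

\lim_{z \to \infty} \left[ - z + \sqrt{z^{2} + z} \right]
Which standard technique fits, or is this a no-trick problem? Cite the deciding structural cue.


Best approach: conjugate multiplication — both pieces blow up but their difference is finite; the conjugate trick rationalizes \sqrt{z^{2} + z} - z.


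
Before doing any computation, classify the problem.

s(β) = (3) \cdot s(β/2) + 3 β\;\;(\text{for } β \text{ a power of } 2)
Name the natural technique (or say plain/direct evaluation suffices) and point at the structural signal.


Diagnosis: the master substitution — the argument contracts 2-fold per step: reindex β exponentially and solve the linear recurrence in the new index.


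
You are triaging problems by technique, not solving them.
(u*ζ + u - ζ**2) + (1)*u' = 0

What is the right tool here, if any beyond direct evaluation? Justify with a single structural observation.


Technique: a linear integrating factor — the unknown enters only to the first power against a nonzero forcing term — the integrating-factor template applies directly.


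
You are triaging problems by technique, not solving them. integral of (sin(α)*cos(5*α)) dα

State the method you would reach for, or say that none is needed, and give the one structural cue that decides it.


Method: a trigonometric identity — apply product-to-sum to sin(α)*cos(5*α): two clean single-angle terms replace one awkward product.


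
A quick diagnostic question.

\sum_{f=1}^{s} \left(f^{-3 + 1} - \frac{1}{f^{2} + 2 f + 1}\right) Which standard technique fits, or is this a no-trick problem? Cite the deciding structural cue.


Best approach: telescoping — the summand is f^{-3 + 1} minus the same expression shifted by one, so consecutive terms cancel in pairs.


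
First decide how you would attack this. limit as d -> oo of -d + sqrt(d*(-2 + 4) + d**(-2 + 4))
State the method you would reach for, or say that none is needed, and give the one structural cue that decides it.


Method: conjugate multiplication — an infinity-minus-infinity difference with a surviving radical — multiply by the conjugate to cancel the divergence.


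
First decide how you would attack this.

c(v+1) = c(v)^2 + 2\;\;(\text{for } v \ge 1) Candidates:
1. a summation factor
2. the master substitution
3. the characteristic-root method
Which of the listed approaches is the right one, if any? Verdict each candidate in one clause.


Diagnosis: no special technique — a nonlinear dependence on earlier terms breaks linearity, and with it every superposition-based closed form.
- a summation factor: the recursion is nonlinear — outside the first-order linear family a summation factor addresses.
- the master substitution — with no divided-index recursive call, reindexing by powers of a base buys nothing.
- the characteristic-root method — the recursion is nonlinear in the sequence values, so no linear-modes ansatz applies.


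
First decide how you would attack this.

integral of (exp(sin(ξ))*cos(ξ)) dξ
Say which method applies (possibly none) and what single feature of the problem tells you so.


Technique: u-substitution — read it as f(sin(ξ)) times a constant multiple of d(sin(ξ)): one substitution, u = sin(ξ), finishes it.


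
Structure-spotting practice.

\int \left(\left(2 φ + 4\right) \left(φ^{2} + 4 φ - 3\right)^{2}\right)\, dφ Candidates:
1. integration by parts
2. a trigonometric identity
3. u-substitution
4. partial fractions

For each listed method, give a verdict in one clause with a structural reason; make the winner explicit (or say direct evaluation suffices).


Technique: u-substitution — structure check: outer function, inner expression φ^{2} + 4 φ - 3, inner derivative as a factor — the classic u = φ^{2} + 4 φ - 3 pattern. A patient expand-and-integrate also lands it; recognizing the inner expression is the shortcut.
- integration by parts: splitting off a factor buys nothing — the integrand integrates directly without parts.
- a trigonometric identity — no sine or cosine appears, so there is nothing for a trigonometric identity to act on.
- u-substitution: applies; the problem has the shape this method handles.
- partial fractions: the expression is not a ratio of polynomials that decomposes further.


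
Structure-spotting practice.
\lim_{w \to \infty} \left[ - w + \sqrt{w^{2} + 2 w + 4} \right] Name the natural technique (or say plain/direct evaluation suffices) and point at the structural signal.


Diagnosis: conjugate multiplication — both pieces blow up but their difference is finite; the conjugate trick rationalizes \sqrt{w^{2} + 2 w + 4} - w.


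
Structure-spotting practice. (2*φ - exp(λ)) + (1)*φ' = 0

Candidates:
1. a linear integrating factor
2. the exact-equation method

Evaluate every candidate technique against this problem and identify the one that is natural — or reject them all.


Verdict: a linear integrating factor — the unknown enters only to the first power against a nonzero forcing term — the integrating-factor template applies directly.
- a linear integrating factor: yes — fits the structure here.
- the exact-equation method: no potential function has this form as its differential, as written.


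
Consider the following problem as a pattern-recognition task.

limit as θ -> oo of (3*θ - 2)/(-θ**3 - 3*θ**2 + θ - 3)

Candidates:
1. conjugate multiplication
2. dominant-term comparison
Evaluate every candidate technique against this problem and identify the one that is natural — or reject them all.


Diagnosis: dominant-term comparison — divide by the highest power of θ present: lower-order terms vanish and the dominant ratio remains.
- conjugate multiplication: there are no radicals in tension whose conjugate would simplify matters.
- dominant-term comparison: yes — fits the structure here.


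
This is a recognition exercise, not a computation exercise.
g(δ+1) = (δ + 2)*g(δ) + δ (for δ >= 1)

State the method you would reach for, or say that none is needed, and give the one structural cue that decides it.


Verdict: a summation factor — one step of memory with a weight δ + 2 that changes as the index grows — the summation-factor construction is built for this.


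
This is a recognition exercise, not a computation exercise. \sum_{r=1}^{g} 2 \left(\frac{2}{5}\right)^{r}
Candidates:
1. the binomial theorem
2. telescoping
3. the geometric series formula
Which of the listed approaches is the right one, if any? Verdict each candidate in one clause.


Verdict: the geometric series formula — term-over-term division gives \frac{2}{5} every time — index-free ratio, geometric sum formula applies.
- the binomial theorem: the terms lack the binomial-coefficient-weighted complementary-power pattern of an expansion.
- telescoping: writing out consecutive terms as given produces no pairwise cancellation.
- the geometric series formula: a fit — the right tool for this form.


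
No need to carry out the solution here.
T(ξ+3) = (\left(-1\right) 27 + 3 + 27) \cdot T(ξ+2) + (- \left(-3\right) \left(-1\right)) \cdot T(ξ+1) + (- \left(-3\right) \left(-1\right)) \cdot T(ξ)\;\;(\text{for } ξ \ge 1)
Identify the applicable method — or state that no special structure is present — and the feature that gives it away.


Diagnosis: the characteristic-root method — every coefficient is a fixed number and the forcing is zero — substitute r^ξ and read off the root equation.


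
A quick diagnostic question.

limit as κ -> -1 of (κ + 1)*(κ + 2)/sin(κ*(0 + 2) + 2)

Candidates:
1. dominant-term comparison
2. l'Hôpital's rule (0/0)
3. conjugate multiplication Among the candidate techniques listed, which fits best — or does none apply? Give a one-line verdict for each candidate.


Method: l'Hôpital's rule (0/0) — both numerator and denominator vanish at -1: the genuine 0/0 indeterminate that l'Hôpital exists for. The standard small-argument limits would also carry it; the rule is the systematic route.
- dominant-term comparison — this is not a rational comparison of growth rates at infinity.
- l'Hôpital's rule (0/0) — yes — fits the structure here.
- conjugate multiplication: multiplying by a conjugate would not remove any indeterminacy here.


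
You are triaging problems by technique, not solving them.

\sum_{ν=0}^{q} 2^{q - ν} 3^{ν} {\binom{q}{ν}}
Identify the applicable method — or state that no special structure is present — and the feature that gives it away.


Diagnosis: the binomial theorem — binomial coefficients against complementary powers of 3 and 2: recognize the binomial expansion and resum.


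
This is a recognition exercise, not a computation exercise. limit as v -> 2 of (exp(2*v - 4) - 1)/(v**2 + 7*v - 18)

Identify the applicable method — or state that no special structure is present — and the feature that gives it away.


Technique: l'Hôpital's rule (0/0) — numerator and denominator both vanish at 2 — a genuine 0/0 form, which is exactly when l'Hôpital applies. Known elementary limits would finish this too — the rule just bypasses the case analysis.


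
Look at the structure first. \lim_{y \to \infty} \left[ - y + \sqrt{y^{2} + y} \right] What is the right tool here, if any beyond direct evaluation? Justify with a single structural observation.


Technique: conjugate multiplication — the ∞ − ∞ radical form is the exact trigger for the conjugate maneuver.


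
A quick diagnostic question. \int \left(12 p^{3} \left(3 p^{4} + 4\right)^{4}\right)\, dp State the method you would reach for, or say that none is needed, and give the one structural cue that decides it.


Verdict: u-substitution — structure check: outer function, inner expression 3 p^{4} + 4, inner derivative as a factor — the classic u = 3 p^{4} + 4 pattern. One could also expand and integrate term by term; the substitution is strictly more direct.


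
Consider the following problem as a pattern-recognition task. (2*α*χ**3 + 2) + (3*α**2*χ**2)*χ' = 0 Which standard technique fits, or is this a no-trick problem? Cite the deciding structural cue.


Method: the exact-equation method — this form is already the differential of something: the matching mixed partials of 2*α*χ**3 + 2 and 3*α**2*χ**2 prove it.


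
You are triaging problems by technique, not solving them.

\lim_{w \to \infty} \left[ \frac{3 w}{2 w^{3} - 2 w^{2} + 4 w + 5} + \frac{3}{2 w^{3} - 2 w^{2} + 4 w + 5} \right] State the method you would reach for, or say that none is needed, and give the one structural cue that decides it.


Method: dominant-term comparison — divide through by the highest power of w; every lower-order term dies and the dominant terms decide the limit. Differentiating the expression as a single quotient would eventually settle it as well; matching dominant growth settles it immediately.


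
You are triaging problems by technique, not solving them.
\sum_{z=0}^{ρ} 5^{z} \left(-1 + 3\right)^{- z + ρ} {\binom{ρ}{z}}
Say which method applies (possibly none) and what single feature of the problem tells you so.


Verdict: the binomial theorem — the binomial coefficients weight matched powers of 5 and (-1 + 3), which is exactly the expansion of a binomial power.


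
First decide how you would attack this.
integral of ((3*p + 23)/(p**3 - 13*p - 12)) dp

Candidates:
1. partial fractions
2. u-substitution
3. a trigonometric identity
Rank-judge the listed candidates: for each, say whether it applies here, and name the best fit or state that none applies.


Best approach: partial fractions — the integrand is a proper rational function and its denominator p**3 - 13*p - 12 factors into distinct pieces, so it splits into simple fractions.
- partial fractions: yes — fits the structure here.
- u-substitution — no subexpression of the integrand pairs with its own derivative as a factor — individual terms may offer their own substitutions, but any change of variable covering the whole integral would have to be constructed from outside the expression.
- a trigonometric identity — there is no trigonometric structure at all — the integrand carries no sine or cosine to rewrite.


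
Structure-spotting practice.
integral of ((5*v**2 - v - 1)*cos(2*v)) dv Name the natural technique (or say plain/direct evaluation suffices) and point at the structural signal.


Verdict: integration by parts — a polynomial 5*v**2 - v - 1 against the kernel cos(2*v) is the signature bounded-ladder case for integration by parts.


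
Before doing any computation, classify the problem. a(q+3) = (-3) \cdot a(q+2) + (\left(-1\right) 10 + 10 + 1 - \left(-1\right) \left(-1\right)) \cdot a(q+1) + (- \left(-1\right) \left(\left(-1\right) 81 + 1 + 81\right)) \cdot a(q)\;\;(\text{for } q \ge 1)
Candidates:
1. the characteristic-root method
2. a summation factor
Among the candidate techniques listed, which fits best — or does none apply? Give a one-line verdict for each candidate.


Method: the characteristic-root method — this is the constant-coefficient homogeneous case — the whole solution in q reduces to a polynomial's roots.
- the characteristic-root method — applicable, and directly so.
- a summation factor: the recurrence reaches back more than one step, outside the first-order family a summation factor normalizes.


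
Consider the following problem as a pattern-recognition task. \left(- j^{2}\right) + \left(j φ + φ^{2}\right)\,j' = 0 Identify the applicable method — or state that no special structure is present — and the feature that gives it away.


Technique: the homogeneous substitution — solved for the derivative, the right side is unchanged under scaling φ and j together — it depends only on the ratio j/φ, so substitute a single ratio variable. A Bernoulli-style rewrite — possibly after exchanging which variable is treated as dependent — would work as well; the homogeneous substitution is the more immediate reading here.


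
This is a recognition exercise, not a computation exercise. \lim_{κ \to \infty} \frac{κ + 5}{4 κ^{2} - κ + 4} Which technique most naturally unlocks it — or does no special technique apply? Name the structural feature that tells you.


Technique: dominant-term comparison — at large κ only the top-degree terms survive; compare the leading terms and the limit falls out. As a single quotient, the ∞/∞ shape would yield to repeated differentiation as well — the growth comparison gets there in one look.


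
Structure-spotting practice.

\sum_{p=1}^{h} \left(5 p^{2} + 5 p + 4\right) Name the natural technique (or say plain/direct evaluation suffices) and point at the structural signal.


Diagnosis: no special technique — this is bookkeeping, not technique: standard formulas for sums of constant-multiple powers of p apply termwise.


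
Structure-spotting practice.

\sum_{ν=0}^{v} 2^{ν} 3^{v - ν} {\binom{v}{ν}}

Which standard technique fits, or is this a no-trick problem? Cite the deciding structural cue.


Diagnosis: the binomial theorem — the summand is term ν of a binomial expansion in 2 and 3; the whole sum is a single power.


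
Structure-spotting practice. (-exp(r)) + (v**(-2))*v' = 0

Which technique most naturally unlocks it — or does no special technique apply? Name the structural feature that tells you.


Technique: separation of variables — separating collects all v-dependence with the derivative and leaves all r-dependence opposite: variables separate. An exactness check succeeds on this form as well — separation and the potential function arrive at the same answer, separation more directly.


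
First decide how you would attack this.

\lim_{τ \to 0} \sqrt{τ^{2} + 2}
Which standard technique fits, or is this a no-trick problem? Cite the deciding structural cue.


Verdict: no special technique — the expression is continuous at 0 — substitute and evaluate; no indeterminate form appears.


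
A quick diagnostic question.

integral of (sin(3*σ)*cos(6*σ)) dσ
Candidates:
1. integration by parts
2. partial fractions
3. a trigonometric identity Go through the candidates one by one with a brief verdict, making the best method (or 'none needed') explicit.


Method: a trigonometric identity — two sinusoids at different rates multiply in sin(3*σ)*cos(6*σ); the product-to-sum identity uncouples them.
- integration by parts — not the fit here: there is no polynomial factor to ladder down — parts can still close the trigonometric product by recursion, though the identity rewrite is the direct route.
- partial fractions — there is no rational-function structure to decompose.
- a trigonometric identity — applicable, and directly so.


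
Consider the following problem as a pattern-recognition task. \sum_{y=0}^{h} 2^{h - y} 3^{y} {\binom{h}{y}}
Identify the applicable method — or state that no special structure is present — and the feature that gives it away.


Verdict: the binomial theorem — terms weighting {\binom{h}{y}} against matched powers of 3 and 2 reassemble into (3 + 2)^h by the binomial theorem.


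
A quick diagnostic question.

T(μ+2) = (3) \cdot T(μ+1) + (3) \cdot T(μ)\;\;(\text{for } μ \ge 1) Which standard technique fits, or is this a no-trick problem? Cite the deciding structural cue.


Best approach: the characteristic-root method — try a geometric ansatz r^μ: constant coefficients turn the recurrence into one polynomial equation in r.


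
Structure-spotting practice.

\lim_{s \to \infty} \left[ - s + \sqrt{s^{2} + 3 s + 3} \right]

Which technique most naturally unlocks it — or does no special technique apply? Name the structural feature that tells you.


Method: conjugate multiplication — both pieces blow up but their difference is finite; the conjugate trick rationalizes \sqrt{s^{2} + 3 s + 3} - s.


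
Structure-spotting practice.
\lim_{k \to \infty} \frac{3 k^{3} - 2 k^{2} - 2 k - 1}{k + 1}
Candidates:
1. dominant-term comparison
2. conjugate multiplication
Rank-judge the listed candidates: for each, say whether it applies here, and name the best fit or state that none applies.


Technique: dominant-term comparison — growth-rate triage: the leading powers of k decide the limit, everything else is noise.
- dominant-term comparison: a fit — the right tool for this form.
- conjugate multiplication: no difference of divergent radicals appears, so rationalizing has nothing to cancel.


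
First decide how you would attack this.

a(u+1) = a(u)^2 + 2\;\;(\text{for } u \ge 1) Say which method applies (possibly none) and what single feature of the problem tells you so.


Method: no special technique — nonlinear feedback in the recursion rules out every root- or factor-based technique.


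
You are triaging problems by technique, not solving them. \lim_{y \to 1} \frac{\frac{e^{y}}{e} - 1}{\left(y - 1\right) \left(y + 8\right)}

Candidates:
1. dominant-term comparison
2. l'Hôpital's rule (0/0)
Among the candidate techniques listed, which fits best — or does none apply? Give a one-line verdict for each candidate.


Method: l'Hôpital's rule (0/0) — both numerator and denominator vanish at 1: the genuine 0/0 indeterminate that l'Hôpital exists for. One could equally expand both pieces locally and compare leading terms; the rule does that in one stroke.
- dominant-term comparison: this is not a rational comparison of growth rates at infinity.
- l'Hôpital's rule (0/0): a fit — the right tool for this form.


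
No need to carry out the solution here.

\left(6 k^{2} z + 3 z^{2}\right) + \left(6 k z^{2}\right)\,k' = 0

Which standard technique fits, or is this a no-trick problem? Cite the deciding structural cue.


Best approach: the exact-equation method — this form is already the differential of something: the matching mixed partials of 6 k^{2} z + 3 z^{2} and 6 k z^{2} prove it.


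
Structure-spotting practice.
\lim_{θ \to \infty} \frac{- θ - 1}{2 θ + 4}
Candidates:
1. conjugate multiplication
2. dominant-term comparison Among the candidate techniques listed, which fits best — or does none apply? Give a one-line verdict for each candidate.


Verdict: dominant-term comparison — as θ grows, only the highest-degree terms matter — compare leading terms and read the limit off.
- conjugate multiplication — multiplying by a conjugate would not remove any indeterminacy here.
- dominant-term comparison — yes — fits the structure here.


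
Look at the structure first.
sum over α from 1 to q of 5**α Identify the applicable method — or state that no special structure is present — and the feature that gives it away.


Method: the geometric series formula — the ratio of consecutive terms is the constant 5, independent of the index — a geometric sum.


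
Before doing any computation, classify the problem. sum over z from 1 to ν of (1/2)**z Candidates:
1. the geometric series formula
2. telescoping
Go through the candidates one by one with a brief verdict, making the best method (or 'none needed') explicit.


Best approach: the geometric series formula — check a ratio of consecutive terms: it is 1/2, independent of the index, so the geometric formula closes the sum.
- the geometric series formula — applicable, and directly so.
- telescoping — in the displayed form, no term reappears at a neighboring index to cancel against.


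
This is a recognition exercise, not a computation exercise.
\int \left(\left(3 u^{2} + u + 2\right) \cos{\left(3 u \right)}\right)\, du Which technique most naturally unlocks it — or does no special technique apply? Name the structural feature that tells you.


Method: integration by parts — a polynomial 3 u^{2} + u + 2 against the kernel \cos{\left(3 u \right)} is the signature bounded-ladder case for integration by parts.


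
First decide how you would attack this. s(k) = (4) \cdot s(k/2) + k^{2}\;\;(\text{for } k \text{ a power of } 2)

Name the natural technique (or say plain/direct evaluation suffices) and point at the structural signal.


Method: the master substitution — the argument shrinks by the factor 2, so measure the index on a logarithmic scale and the recursion becomes a shift.


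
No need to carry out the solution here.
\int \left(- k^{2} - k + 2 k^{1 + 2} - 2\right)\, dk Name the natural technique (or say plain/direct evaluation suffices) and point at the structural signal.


Best approach: no special technique — a term-by-term power-rule job in k; no substitution or rearrangement earns its keep here.


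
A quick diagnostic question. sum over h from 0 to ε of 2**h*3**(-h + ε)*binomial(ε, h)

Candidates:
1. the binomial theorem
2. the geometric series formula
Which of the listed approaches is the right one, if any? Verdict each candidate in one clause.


Technique: the binomial theorem — binomial coefficients against complementary powers of 2 and 3: recognize the binomial expansion and resum.
- the binomial theorem: applies; the problem has the shape this method handles.
- the geometric series formula: the ratio of consecutive terms depends on the index.


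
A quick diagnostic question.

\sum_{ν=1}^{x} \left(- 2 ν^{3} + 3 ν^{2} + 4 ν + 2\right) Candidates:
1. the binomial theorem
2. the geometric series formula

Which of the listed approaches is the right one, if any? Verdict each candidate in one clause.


Diagnosis: no special technique — with only polynomial terms in ν present, the classical sum-of-powers identities are all you need.
- the binomial theorem — no binomial coefficients pair with matched powers.
- the geometric series formula: the term-to-term ratio drifts with the index — the one thing the geometric formula cannot absorb.


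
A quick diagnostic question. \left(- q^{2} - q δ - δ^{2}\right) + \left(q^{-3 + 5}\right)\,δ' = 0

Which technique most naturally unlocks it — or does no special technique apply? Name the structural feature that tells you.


Technique: the homogeneous substitution — the slope's numerator and denominator have matching total degree, so it depends only on δ/q and the ratio substitution collapses it.


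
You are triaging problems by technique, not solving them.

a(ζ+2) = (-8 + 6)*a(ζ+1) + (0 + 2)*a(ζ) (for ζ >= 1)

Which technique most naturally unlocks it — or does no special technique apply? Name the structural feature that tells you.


Verdict: the characteristic-root method — linear, homogeneous, constant coefficients: solutions of the form r^ζ exist — find the roots of the characteristic polynomial.


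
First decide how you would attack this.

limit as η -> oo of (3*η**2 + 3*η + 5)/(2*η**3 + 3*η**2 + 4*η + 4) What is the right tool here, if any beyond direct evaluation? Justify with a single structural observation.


Method: dominant-term comparison — at large η only the top-degree terms survive; compare the leading terms and the limit falls out. As a single quotient, the ∞/∞ shape would yield to repeated differentiation as well — the growth comparison gets there in one look.


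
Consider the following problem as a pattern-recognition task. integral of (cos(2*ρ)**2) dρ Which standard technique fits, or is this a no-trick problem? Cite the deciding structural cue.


Best approach: a trigonometric identity — even powers like cos(2*ρ)**2 never integrate directly; the half-angle identity lowers the degree first.


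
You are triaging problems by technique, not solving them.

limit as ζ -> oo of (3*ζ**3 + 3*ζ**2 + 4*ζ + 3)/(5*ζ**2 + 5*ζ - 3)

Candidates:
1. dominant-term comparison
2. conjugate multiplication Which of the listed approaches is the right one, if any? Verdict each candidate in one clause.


Diagnosis: dominant-term comparison — at large ζ only the top-degree terms survive; compare the leading terms and the limit falls out.
- dominant-term comparison — applicable, and directly so.
- conjugate multiplication: no difference of divergent radicals appears, so rationalizing has nothing to cancel.


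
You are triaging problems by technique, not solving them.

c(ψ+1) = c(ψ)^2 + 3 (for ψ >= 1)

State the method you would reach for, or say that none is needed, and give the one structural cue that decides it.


Method: no special technique — the new term depends nonlinearly on the old ones, which disqualifies every superposition-based technique.


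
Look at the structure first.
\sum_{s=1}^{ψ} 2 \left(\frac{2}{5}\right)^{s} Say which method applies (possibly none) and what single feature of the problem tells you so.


Technique: the geometric series formula — check a ratio of consecutive terms: it is \frac{2}{5}, independent of the index, so the geometric formula closes the sum.


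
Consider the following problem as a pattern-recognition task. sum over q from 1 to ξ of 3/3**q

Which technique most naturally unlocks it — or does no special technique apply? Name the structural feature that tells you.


Technique: the geometric series formula — consecutive terms stand in a fixed index-free ratio — the geometric sum formula closes it.


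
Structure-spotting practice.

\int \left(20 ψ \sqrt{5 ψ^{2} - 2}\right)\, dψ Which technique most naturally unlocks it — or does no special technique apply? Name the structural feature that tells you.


Method: u-substitution — read it as f(5 ψ^{2} - 2) times a constant multiple of d(5 ψ^{2} - 2): one substitution, u = 5 ψ^{2} - 2, finishes it.


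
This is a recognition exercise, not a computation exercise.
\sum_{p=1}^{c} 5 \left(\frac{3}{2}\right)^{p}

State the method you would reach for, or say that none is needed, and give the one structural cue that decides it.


Method: the geometric series formula — check a ratio of consecutive terms: it is \frac{3}{2}, independent of the index, so the geometric formula closes the sum.


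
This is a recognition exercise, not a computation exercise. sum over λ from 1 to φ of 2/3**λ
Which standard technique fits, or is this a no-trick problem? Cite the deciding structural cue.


Best approach: the geometric series formula — consecutive terms stand in a fixed index-free ratio — the geometric sum formula closes it.


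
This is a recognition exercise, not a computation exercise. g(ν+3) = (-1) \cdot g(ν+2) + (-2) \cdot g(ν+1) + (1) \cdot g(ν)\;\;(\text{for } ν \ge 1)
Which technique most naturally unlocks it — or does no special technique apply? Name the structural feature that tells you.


Best approach: the characteristic-root method — shift-invariance with fixed coefficients calls for exponential trials; the characteristic polynomial finds every r^ν.


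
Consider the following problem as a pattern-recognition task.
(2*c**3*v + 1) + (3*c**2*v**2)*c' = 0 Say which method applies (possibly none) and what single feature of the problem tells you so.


Technique: the exact-equation method — the cross partial derivatives of 2*c**3*v + 1 and 3*c**2*v**2 agree, so the left side is the total differential of one potential in v and c.


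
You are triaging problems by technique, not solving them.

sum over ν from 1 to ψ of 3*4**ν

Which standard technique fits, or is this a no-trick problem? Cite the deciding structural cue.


Method: the geometric series formula — consecutive terms stand in a fixed index-free ratio — the geometric sum formula closes it.


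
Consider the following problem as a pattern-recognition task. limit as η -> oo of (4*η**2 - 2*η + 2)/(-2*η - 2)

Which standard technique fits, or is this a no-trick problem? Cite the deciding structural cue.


Diagnosis: dominant-term comparison — as η grows, only the highest-degree terms matter — compare leading terms and read the limit off. l'Hôpital's at-infinity variant applies to the expression viewed as a single quotient; the leading-term comparison is the direct route.


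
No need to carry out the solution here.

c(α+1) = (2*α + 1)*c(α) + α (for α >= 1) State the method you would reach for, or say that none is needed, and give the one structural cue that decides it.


Diagnosis: a summation factor — because the multiplier 2*α + 1 is index-dependent, divide through by its running product and sum the resulting differences.


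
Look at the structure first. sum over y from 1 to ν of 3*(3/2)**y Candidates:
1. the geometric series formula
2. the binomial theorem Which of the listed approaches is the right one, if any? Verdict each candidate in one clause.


Diagnosis: the geometric series formula — each summand is the previous one scaled by 3/2; that constant multiplier is itself the geometric structure.
- the geometric series formula — yes — fits the structure here.
- the binomial theorem — no binomial coefficients pair up with complementary powers here.


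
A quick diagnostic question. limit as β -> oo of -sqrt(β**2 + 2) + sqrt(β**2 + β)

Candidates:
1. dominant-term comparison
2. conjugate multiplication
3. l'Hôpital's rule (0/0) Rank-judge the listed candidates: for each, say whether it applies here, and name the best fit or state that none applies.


Technique: conjugate multiplication — the difference sqrt(β**2 + β) - sqrt(β**2 + 2) is an ∞ − ∞ stalemate; its conjugate partner breaks the tie.
- dominant-term comparison: leading-power comparison does not apply to this form.
- conjugate multiplication: yes — fits the structure here.
- l'Hôpital's rule (0/0) — the expression is a difference driving to ∞ − ∞, not a 0/0 quotient — there is no ratio for the rule to differentiate.


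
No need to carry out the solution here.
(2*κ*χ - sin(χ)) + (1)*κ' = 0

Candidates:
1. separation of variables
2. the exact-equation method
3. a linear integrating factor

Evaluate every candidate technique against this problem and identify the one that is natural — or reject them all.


Best approach: a linear integrating factor — the unknown enters only to the first power against a nonzero forcing term — the integrating-factor template applies directly.
- separation of variables: no algebra isolates the independent variable on one side and the unknown on the other.
- the exact-equation method: the mixed partial derivatives differ, so the left side is not a total differential.
- a linear integrating factor: applies; the problem has the shape this method handles.


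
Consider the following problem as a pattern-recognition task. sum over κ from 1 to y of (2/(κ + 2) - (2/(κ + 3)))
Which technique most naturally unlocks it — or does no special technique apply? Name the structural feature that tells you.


Diagnosis: telescoping — the generic term is a one-step difference of 2/(κ + 2), so partial sums shortcut to endpoint evaluation.


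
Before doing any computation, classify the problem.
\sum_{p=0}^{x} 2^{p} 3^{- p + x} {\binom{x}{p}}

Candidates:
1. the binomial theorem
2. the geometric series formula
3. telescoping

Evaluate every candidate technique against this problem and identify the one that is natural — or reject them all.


Best approach: the binomial theorem — {\binom{x}{p}} weighting matched powers of 2 and 3 is the expanded form of (2 + 3)^x — fold it back up.
- the binomial theorem — applies; the problem has the shape this method handles.
- the geometric series formula: no single multiplier carries one term to the next throughout the sum.
- telescoping: computed from the summand as displayed, the partial sums build up without the pairwise collapse telescoping exploits.
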